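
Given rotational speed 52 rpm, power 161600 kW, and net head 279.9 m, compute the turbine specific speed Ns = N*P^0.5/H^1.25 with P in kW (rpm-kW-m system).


Ns = 52 * 161600^0.5 / 279.9^1.25 = 18.2587


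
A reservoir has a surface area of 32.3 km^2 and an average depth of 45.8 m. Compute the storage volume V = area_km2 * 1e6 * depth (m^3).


V = 32.3 * 1e6 * 45.8 = 1.4793e+09 m^3


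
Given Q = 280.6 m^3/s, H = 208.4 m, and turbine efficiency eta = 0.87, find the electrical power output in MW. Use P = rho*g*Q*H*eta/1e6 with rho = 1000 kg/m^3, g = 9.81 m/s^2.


P = 1000 * 9.81 * 280.6 * 208.4 * 0.87 / 1e6 = 499.0840 MW


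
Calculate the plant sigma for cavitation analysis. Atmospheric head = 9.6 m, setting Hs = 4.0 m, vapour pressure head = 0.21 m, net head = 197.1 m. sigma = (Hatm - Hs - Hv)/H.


sigma = (9.6 - 4.0 - 0.21) / 197.1 = 0.0273


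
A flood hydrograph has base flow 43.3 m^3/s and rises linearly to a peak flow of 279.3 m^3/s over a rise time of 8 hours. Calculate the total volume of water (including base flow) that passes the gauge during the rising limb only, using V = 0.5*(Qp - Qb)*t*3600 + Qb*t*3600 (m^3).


V = 0.5*(279.3 - 43.3)*8*3600 + 43.3*8*3600 = 4.6454e+06 m^3


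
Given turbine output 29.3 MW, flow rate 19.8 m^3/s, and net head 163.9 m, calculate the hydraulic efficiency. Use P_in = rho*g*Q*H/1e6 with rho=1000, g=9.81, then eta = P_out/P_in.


P_in = 1000 * 9.81 * 19.8 * 163.9 / 1e6 = 31.8356 MW
eta = 29.3 / 31.8356 = 0.9204


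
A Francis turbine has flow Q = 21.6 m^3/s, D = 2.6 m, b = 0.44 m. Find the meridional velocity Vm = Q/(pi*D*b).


Vm = 21.6 / (pi * 2.6 * 0.44) = 6.0100 m/s


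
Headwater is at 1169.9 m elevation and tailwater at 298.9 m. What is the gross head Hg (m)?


Hg = 1169.9 - 298.9 = 871.0000 m


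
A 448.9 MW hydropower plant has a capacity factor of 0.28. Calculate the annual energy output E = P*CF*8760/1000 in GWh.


E = 448.9 * 0.28 * 8760 / 1000 = 1101.0619 GWh


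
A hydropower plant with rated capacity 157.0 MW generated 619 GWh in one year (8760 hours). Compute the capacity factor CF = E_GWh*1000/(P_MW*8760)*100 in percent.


CF = 619 * 1000 / (157.0 * 8760) * 100 = 45.0077 %


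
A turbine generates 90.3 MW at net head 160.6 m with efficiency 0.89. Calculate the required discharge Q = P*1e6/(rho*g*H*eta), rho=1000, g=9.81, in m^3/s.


Q = 90.3 * 1e6 / (1000 * 9.81 * 160.6 * 0.89) = 64.3996 m^3/s


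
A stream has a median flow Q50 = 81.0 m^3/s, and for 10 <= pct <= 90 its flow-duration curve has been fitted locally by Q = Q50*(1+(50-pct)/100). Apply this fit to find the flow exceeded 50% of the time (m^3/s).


Q = 81.0 * (1 + (50 - 50)/100) = 81.0000 m^3/s


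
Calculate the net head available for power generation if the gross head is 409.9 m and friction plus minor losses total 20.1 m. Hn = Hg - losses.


Hn = 409.9 - 20.1 = 389.8000 m


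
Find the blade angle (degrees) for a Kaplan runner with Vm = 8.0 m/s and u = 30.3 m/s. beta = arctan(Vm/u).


beta = arctan(8.0 / 30.3) = 14.7901 degrees


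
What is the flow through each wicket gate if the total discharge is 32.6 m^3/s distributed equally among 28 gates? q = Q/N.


q = 32.6 / 28 = 1.1643 m^3/s


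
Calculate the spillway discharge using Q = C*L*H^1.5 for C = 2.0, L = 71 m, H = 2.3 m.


Q = 2.0 * 71 * 2.3^1.5 = 495.3134 m^3/s


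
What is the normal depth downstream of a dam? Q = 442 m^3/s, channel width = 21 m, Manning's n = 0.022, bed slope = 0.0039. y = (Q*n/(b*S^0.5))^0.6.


y = (442 * 0.022 / (21 * 0.0039^0.5))^0.6 = 3.3270 m


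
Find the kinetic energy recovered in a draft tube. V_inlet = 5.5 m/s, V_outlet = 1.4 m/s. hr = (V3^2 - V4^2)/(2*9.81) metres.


hr = (5.5^2 - 1.4^2) / (2*9.81) = 1.4419 m


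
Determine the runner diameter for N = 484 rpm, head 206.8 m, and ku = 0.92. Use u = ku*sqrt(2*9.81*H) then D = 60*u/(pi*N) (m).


u = 0.92 * sqrt(2*9.81*206.8) = 58.6020 m/s
D = 60 * 58.6020 / (pi * 484) = 2.3124 m


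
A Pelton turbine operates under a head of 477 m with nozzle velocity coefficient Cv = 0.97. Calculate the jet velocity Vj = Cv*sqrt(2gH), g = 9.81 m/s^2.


Vj = 0.97 * sqrt(2*9.81*477) = 93.8384 m/s


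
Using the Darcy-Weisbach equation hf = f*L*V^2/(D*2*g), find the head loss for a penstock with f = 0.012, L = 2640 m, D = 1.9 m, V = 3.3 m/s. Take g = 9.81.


hf = 0.012 * 2640 * 3.3^2 / (1.9 * 2 * 9.81) = 9.2547 m


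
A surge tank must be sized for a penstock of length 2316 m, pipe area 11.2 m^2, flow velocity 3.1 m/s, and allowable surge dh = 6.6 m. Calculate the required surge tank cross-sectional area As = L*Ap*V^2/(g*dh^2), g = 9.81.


As = 2316 * 11.2 * 3.1^2 / (9.81 * 6.6^2) = 583.3418 m^2


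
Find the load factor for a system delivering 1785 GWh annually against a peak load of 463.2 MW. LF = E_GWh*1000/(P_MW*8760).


LF = 1785 * 1000 / (463.2 * 8760) = 0.4399


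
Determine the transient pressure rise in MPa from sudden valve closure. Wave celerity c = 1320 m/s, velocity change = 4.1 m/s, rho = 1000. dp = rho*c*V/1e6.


dp = 1000 * 1320 * 4.1 / 1e6 = 5.4120 MPa


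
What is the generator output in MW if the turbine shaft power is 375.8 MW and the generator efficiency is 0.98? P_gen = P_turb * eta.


P_gen = 375.8 * 0.98 = 368.2840 MW


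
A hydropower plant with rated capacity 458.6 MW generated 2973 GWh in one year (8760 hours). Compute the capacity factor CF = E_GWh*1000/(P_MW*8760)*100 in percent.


CF = 2973 * 1000 / (458.6 * 8760) * 100 = 74.0043 %


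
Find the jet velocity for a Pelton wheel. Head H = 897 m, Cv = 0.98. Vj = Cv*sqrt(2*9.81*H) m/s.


Vj = 0.98 * sqrt(2*9.81*897) = 130.0085 m/s


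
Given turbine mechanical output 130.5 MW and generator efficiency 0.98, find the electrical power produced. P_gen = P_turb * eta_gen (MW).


P_gen = 130.5 * 0.98 = 127.8900 MW


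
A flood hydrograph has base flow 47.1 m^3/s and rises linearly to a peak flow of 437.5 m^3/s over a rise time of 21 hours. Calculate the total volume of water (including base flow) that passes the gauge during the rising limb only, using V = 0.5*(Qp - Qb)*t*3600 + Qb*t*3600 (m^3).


V = 0.5*(437.5 - 47.1)*21*3600 + 47.1*21*3600 = 1.8318e+07 m^3


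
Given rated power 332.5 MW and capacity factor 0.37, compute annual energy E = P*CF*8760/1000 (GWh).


E = 332.5 * 0.37 * 8760 / 1000 = 1077.6990 GWh


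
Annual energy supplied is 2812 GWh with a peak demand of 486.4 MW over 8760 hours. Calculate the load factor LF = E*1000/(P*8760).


LF = 2812 * 1000 / (486.4 * 8760) = 0.6600


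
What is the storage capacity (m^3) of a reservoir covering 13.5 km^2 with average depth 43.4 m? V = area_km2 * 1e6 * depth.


V = 13.5 * 1e6 * 43.4 = 5.8590e+08 m^3


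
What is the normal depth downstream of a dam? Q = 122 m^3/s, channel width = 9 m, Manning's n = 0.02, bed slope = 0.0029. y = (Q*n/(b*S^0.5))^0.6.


y = (122 * 0.02 / (9 * 0.0029^0.5))^0.6 = 2.6374 m


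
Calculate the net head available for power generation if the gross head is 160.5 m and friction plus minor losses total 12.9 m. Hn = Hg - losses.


Hn = 160.5 - 12.9 = 147.6000 m


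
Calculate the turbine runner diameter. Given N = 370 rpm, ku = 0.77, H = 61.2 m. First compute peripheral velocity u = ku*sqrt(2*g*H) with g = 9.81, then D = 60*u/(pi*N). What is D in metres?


u = 0.77 * sqrt(2*9.81*61.2) = 26.6818 m/s
D = 60 * 26.6818 / (pi * 370) = 1.3773 m


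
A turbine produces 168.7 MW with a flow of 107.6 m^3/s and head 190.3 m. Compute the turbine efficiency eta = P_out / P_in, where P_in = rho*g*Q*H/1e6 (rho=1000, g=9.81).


P_in = 1000 * 9.81 * 107.6 * 190.3 / 1e6 = 200.8723 MW
eta = 168.7 / 200.8723 = 0.8398


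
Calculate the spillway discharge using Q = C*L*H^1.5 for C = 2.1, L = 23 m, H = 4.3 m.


Q = 2.1 * 23 * 4.3^1.5 = 430.6752 m^3/s


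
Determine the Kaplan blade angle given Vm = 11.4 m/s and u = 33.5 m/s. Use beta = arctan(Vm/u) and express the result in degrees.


beta = arctan(11.4 / 33.5) = 18.7934 degrees


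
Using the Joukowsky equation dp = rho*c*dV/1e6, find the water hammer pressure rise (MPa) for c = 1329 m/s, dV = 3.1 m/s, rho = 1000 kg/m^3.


dp = 1000 * 1329 * 3.1 / 1e6 = 4.1199 MPa


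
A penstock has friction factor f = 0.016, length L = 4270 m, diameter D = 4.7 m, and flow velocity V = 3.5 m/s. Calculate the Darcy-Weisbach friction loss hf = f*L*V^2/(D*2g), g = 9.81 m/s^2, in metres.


hf = 0.016 * 4270 * 3.5^2 / (4.7 * 2 * 9.81) = 9.0758 m


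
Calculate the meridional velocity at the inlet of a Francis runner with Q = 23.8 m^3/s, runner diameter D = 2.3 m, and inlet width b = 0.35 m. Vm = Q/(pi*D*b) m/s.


Vm = 23.8 / (pi * 2.3 * 0.35) = 9.4109 m/s


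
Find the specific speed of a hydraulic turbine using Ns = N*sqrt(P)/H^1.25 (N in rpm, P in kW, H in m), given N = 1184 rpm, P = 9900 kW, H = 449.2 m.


Ns = 1184 * 9900^0.5 / 449.2^1.25 = 56.9665


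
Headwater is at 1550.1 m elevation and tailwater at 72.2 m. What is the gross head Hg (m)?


Hg = 1550.1 - 72.2 = 1477.9000 m


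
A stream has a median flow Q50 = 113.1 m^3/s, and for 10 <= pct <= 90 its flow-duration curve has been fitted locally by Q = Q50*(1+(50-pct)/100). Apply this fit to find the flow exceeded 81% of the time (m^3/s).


Q = 113.1 * (1 + (50 - 81)/100) = 78.0390 m^3/s


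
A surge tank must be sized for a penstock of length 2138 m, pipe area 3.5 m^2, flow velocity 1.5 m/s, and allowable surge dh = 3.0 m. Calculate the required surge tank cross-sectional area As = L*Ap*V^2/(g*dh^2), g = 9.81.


As = 2138 * 3.5 * 1.5^2 / (9.81 * 3.0^2) = 190.6983 m^2


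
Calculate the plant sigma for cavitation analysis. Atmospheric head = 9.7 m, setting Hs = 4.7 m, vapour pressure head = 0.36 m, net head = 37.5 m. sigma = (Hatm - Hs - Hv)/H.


sigma = (9.7 - 4.7 - 0.36) / 37.5 = 0.1237


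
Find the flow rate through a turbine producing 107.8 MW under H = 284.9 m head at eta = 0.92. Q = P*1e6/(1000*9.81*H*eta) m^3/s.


Q = 107.8 * 1e6 / (1000 * 9.81 * 284.9 * 0.92) = 41.9247 m^3/s


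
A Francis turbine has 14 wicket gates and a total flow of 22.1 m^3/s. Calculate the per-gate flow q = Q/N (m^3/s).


q = 22.1 / 14 = 1.5786 m^3/s


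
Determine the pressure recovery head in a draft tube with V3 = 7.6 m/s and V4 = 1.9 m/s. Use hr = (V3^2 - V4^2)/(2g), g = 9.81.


hr = (7.6^2 - 1.9^2) / (2*9.81) = 2.7599 m


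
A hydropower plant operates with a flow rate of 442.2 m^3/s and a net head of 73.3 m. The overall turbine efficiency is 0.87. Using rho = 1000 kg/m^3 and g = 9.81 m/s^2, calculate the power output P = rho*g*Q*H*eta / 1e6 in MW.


P = 1000 * 9.81 * 442.2 * 73.3 * 0.87 / 1e6 = 276.6375 MW


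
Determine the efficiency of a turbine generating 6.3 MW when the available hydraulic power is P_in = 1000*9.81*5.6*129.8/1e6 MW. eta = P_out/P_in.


P_in = 1000 * 9.81 * 5.6 * 129.8 / 1e6 = 7.1307 MW
eta = 6.3 / 7.1307 = 0.8835


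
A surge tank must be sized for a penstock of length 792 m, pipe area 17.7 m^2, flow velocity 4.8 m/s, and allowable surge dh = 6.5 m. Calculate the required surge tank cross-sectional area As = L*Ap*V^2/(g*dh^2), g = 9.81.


As = 792 * 17.7 * 4.8^2 / (9.81 * 6.5^2) = 779.2651 m^2


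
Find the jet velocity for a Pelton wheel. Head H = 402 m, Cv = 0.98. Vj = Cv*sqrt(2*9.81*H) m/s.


Vj = 0.98 * sqrt(2*9.81*402) = 87.0339 m/s


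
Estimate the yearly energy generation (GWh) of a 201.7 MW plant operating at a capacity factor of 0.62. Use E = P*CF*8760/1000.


E = 201.7 * 0.62 * 8760 / 1000 = 1095.4730 GWh


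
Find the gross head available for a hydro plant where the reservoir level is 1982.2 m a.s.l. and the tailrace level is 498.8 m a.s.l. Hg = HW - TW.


Hg = 1982.2 - 498.8 = 1483.4000 m


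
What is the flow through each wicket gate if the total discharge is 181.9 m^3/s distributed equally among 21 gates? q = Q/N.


q = 181.9 / 21 = 8.6619 m^3/s


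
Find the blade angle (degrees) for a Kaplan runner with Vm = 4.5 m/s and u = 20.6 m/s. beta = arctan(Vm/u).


beta = arctan(4.5 / 20.6) = 12.3225 degrees


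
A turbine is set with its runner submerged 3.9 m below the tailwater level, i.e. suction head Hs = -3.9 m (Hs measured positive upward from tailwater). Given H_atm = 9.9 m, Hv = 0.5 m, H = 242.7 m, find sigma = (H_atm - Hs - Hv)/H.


sigma = (9.9 - (-3.9) - 0.5) / 242.7 = 0.0548


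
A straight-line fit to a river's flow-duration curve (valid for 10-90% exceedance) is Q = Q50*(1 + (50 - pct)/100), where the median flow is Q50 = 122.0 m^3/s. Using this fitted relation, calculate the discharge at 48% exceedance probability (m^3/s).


Q = 122.0 * (1 + (50 - 48)/100) = 124.4400 m^3/s


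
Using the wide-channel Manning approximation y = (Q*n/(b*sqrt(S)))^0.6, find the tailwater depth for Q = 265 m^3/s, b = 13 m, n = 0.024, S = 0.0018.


y = (265 * 0.024 / (13 * 0.0018^0.5))^0.6 = 4.3364 m


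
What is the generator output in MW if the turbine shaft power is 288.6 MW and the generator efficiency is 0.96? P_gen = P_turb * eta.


P_gen = 288.6 * 0.96 = 277.0560 MW


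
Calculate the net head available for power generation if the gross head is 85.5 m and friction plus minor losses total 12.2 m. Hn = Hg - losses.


Hn = 85.5 - 12.2 = 73.3000 m


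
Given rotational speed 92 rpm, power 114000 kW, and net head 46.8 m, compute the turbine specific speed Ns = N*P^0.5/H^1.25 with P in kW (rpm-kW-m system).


Ns = 92 * 114000^0.5 / 46.8^1.25 = 253.7657


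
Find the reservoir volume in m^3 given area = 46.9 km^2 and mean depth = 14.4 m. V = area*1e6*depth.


V = 46.9 * 1e6 * 14.4 = 6.7536e+08 m^3


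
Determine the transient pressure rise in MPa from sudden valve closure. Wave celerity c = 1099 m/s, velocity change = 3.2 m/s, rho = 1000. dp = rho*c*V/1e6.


dp = 1000 * 1099 * 3.2 / 1e6 = 3.5168 MPa


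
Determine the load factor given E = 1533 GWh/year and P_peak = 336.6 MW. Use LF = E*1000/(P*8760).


LF = 1533 * 1000 / (336.6 * 8760) = 0.5199


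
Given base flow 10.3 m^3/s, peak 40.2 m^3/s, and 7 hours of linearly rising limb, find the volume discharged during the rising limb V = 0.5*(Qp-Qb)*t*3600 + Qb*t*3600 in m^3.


V = 0.5*(40.2 - 10.3)*7*3600 + 10.3*7*3600 = 636300.0000 m^3


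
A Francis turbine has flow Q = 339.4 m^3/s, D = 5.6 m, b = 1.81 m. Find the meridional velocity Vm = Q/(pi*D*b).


Vm = 339.4 / (pi * 5.6 * 1.81) = 10.6585 m/s


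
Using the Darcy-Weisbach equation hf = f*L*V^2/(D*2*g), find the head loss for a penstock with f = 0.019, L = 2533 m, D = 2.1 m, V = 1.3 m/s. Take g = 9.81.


hf = 0.019 * 2533 * 1.3^2 / (2.1 * 2 * 9.81) = 1.9740 m


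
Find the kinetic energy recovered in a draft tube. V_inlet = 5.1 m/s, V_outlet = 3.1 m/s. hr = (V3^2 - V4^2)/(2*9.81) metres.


hr = (5.1^2 - 3.1^2) / (2*9.81) = 0.8359 m


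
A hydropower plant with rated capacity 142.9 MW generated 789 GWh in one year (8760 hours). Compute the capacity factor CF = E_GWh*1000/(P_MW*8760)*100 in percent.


CF = 789 * 1000 / (142.9 * 8760) * 100 = 63.0290 %


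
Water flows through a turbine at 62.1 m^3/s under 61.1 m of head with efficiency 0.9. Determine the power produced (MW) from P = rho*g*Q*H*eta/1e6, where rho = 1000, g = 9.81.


P = 1000 * 9.81 * 62.1 * 61.1 * 0.9 / 1e6 = 33.5000 MW


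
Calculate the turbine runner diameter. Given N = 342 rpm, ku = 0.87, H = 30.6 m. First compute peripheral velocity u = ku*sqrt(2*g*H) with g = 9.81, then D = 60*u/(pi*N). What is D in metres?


u = 0.87 * sqrt(2*9.81*30.6) = 21.3172 m/s
D = 60 * 21.3172 / (pi * 342) = 1.1904 m


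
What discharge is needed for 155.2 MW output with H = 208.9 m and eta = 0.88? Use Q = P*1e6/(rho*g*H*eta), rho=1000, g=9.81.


Q = 155.2 * 1e6 / (1000 * 9.81 * 208.9 * 0.88) = 86.0601 m^3/s


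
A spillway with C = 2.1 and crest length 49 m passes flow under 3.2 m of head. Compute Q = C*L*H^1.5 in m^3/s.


Q = 2.1 * 49 * 3.2^1.5 = 589.0340 m^3/s


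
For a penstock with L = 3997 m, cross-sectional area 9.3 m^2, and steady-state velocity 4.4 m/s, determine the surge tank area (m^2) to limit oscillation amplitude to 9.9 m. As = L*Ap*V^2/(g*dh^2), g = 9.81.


As = 3997 * 9.3 * 4.4^2 / (9.81 * 9.9^2) = 748.4849 m^2


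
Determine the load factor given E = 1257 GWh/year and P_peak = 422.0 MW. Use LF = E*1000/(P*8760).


LF = 1257 * 1000 / (422.0 * 8760) = 0.3400


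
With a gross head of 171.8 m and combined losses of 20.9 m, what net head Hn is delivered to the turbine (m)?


Hn = 171.8 - 20.9 = 150.9000 m


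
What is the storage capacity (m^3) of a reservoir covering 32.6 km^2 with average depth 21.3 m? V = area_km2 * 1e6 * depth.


V = 32.6 * 1e6 * 21.3 = 6.9438e+08 m^3


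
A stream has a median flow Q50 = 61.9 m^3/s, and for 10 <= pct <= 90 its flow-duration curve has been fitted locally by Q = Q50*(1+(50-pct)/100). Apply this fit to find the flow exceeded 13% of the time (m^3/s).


Q = 61.9 * (1 + (50 - 13)/100) = 84.8030 m^3/s


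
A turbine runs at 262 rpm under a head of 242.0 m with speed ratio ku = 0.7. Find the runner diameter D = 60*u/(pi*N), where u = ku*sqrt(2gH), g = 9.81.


u = 0.7 * sqrt(2*9.81*242.0) = 48.2342 m/s
D = 60 * 48.2342 / (pi * 262) = 3.5161 m


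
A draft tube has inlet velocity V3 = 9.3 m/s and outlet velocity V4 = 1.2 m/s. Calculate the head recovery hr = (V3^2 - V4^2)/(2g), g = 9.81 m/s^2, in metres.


hr = (9.3^2 - 1.2^2) / (2*9.81) = 4.3349 m


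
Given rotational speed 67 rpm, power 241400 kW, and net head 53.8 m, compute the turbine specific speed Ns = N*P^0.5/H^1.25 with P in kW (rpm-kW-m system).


Ns = 67 * 241400^0.5 / 53.8^1.25 = 225.9257


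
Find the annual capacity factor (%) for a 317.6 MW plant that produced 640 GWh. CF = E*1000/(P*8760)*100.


CF = 640 * 1000 / (317.6 * 8760) * 100 = 23.0036 %


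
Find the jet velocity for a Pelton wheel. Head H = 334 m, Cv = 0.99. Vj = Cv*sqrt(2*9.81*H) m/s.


Vj = 0.99 * sqrt(2*9.81*334) = 80.1416 m/s


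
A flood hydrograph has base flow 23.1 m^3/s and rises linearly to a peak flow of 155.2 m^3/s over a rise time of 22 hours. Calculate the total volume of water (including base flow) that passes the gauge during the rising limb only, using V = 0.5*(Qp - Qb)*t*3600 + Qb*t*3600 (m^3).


V = 0.5*(155.2 - 23.1)*22*3600 + 23.1*22*3600 = 7.0607e+06 m^3


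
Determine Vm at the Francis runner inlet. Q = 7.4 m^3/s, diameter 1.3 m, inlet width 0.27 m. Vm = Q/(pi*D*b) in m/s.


Vm = 7.4 / (pi * 1.3 * 0.27) = 6.7108 m/s


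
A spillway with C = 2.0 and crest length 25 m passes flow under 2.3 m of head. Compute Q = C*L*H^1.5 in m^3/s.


Q = 2.0 * 25 * 2.3^1.5 = 174.4061 m^3/s


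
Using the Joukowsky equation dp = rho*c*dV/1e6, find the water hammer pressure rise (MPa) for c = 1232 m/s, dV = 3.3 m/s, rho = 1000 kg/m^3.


dp = 1000 * 1232 * 3.3 / 1e6 = 4.0656 MPa


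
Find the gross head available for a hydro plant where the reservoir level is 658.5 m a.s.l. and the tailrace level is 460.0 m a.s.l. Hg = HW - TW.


Hg = 658.5 - 460.0 = 198.5000 m


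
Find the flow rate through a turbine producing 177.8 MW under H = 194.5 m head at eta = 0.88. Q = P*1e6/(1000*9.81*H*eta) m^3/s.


Q = 177.8 * 1e6 / (1000 * 9.81 * 194.5 * 0.88) = 105.8913 m^3/s


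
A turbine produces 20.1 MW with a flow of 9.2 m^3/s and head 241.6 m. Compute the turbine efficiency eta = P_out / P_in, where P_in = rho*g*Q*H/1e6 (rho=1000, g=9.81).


P_in = 1000 * 9.81 * 9.2 * 241.6 / 1e6 = 21.8049 MW
eta = 20.1 / 21.8049 = 0.9218


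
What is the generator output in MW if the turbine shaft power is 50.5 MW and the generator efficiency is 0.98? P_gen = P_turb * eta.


P_gen = 50.5 * 0.98 = 49.4900 MW


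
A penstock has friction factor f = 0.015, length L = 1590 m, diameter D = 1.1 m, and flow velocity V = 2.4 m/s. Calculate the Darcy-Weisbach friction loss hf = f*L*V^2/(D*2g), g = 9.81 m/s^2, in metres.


hf = 0.015 * 1590 * 2.4^2 / (1.1 * 2 * 9.81) = 6.3653 m


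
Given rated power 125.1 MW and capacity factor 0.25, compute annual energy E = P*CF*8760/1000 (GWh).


E = 125.1 * 0.25 * 8760 / 1000 = 273.9690 GWh


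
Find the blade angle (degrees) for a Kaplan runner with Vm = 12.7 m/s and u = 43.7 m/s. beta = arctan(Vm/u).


beta = arctan(12.7 / 43.7) = 16.2048 degrees


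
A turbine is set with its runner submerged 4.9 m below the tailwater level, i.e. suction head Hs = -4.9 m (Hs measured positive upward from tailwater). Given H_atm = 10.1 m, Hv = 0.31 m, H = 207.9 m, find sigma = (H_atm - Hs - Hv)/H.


sigma = (10.1 - (-4.9) - 0.31) / 207.9 = 0.0707


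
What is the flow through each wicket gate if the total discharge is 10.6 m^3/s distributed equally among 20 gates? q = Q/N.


q = 10.6 / 20 = 0.5300 m^3/s


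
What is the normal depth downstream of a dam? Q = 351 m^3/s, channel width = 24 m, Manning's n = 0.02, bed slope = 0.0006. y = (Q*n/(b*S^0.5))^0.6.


y = (351 * 0.02 / (24 * 0.0006^0.5))^0.6 = 4.4282 m


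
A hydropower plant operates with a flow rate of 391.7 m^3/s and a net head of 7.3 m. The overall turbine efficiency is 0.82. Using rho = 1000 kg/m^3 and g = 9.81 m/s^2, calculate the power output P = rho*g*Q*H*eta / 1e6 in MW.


P = 1000 * 9.81 * 391.7 * 7.3 * 0.82 / 1e6 = 23.0017 MW


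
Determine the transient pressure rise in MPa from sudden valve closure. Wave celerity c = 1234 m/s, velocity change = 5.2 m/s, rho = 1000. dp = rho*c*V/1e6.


dp = 1000 * 1234 * 5.2 / 1e6 = 6.4168 MPa


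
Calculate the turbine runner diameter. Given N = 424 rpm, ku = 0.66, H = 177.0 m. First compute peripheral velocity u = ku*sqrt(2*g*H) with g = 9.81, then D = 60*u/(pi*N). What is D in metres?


u = 0.66 * sqrt(2*9.81*177.0) = 38.8938 m/s
D = 60 * 38.8938 / (pi * 424) = 1.7519 m


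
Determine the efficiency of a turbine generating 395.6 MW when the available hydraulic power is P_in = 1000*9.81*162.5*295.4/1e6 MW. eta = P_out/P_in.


P_in = 1000 * 9.81 * 162.5 * 295.4 / 1e6 = 470.9045 MW
eta = 395.6 / 470.9045 = 0.8401


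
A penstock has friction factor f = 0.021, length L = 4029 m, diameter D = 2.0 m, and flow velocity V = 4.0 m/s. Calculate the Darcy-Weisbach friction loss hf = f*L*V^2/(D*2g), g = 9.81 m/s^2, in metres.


hf = 0.021 * 4029 * 4.0^2 / (2.0 * 2 * 9.81) = 34.4991 m


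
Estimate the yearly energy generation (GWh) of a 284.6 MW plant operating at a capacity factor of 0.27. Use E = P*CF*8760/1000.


E = 284.6 * 0.27 * 8760 / 1000 = 673.1359 GWh


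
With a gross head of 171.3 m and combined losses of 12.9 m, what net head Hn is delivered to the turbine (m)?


Hn = 171.3 - 12.9 = 158.4000 m


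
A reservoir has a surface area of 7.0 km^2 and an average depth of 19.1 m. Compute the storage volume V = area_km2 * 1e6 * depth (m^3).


V = 7.0 * 1e6 * 19.1 = 1.3370e+08 m^3


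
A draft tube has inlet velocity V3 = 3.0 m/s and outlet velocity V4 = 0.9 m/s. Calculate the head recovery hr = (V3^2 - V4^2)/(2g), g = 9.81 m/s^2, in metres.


hr = (3.0^2 - 0.9^2) / (2*9.81) = 0.4174 m


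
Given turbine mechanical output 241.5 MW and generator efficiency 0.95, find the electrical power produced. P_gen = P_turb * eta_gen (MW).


P_gen = 241.5 * 0.95 = 229.4250 MW


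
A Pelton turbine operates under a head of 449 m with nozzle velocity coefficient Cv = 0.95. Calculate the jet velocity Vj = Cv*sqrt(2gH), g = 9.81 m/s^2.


Vj = 0.95 * sqrt(2*9.81*449) = 89.1654 m/s


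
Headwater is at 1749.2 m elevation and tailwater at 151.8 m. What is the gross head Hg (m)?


Hg = 1749.2 - 151.8 = 1597.4000 m


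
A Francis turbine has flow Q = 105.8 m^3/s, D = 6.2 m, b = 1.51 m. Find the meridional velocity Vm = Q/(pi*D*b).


Vm = 105.8 / (pi * 6.2 * 1.51) = 3.5972 m/s


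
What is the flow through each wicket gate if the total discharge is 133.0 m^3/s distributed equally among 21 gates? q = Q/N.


q = 133.0 / 21 = 6.3333 m^3/s


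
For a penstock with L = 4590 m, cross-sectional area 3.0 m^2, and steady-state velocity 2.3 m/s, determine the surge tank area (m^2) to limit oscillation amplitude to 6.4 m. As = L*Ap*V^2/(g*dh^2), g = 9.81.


As = 4590 * 3.0 * 2.3^2 / (9.81 * 6.4^2) = 181.2845 m^2


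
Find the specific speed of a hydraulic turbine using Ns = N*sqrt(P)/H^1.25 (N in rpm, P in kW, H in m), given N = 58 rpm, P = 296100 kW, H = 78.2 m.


Ns = 58 * 296100^0.5 / 78.2^1.25 = 135.7184


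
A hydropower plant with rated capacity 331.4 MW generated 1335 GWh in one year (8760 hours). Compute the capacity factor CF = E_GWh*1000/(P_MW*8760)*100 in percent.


CF = 1335 * 1000 / (331.4 * 8760) * 100 = 45.9859 %


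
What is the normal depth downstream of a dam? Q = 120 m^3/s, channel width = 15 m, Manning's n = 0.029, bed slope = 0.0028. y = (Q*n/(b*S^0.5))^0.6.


y = (120 * 0.029 / (15 * 0.0028^0.5))^0.6 = 2.4274 m


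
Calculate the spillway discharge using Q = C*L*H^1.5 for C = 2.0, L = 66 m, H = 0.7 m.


Q = 2.0 * 66 * 0.7^1.5 = 77.3074 m^3/s


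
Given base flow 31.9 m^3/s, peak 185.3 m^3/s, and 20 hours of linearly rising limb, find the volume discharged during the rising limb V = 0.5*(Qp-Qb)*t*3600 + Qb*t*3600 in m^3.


V = 0.5*(185.3 - 31.9)*20*3600 + 31.9*20*3600 = 7.8192e+06 m^3


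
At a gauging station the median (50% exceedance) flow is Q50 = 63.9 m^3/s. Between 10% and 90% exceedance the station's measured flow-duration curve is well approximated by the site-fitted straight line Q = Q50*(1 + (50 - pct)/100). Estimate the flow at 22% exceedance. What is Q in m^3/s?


Q = 63.9 * (1 + (50 - 22)/100) = 81.7920 m^3/s


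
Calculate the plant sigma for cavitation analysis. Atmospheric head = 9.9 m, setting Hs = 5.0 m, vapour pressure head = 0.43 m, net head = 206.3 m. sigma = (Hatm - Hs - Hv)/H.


sigma = (9.9 - 5.0 - 0.43) / 206.3 = 0.0217


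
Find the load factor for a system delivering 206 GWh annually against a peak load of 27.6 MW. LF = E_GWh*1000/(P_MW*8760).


LF = 206 * 1000 / (27.6 * 8760) = 0.8520


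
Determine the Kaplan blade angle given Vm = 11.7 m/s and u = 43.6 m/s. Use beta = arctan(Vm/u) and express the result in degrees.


beta = arctan(11.7 / 43.6) = 15.0214 degrees


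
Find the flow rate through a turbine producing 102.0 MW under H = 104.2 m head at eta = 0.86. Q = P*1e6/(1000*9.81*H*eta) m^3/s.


Q = 102.0 * 1e6 / (1000 * 9.81 * 104.2 * 0.86) = 116.0286 m^3/s


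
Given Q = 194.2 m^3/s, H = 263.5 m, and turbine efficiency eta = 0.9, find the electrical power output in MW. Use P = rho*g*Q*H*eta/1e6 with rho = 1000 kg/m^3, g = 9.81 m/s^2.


P = 1000 * 9.81 * 194.2 * 263.5 * 0.9 / 1e6 = 451.7949 MW


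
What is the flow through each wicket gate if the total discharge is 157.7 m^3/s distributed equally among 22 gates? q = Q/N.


q = 157.7 / 22 = 7.1682 m^3/s


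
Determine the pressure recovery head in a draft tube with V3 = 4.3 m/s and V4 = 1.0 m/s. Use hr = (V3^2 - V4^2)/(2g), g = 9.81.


hr = (4.3^2 - 1.0^2) / (2*9.81) = 0.8914 m


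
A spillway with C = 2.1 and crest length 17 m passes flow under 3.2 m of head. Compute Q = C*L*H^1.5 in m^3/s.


Q = 2.1 * 17 * 3.2^1.5 = 204.3587 m^3/s


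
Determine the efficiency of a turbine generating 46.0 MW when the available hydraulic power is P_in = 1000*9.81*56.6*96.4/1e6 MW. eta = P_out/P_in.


P_in = 1000 * 9.81 * 56.6 * 96.4 / 1e6 = 53.5257 MW
eta = 46.0 / 53.5257 = 0.8594


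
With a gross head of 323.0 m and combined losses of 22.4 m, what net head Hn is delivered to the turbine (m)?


Hn = 323.0 - 22.4 = 300.6000 m


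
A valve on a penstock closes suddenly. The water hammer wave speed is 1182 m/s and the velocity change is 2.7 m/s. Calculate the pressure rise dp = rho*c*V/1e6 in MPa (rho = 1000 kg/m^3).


dp = 1000 * 1182 * 2.7 / 1e6 = 3.1914 MPa


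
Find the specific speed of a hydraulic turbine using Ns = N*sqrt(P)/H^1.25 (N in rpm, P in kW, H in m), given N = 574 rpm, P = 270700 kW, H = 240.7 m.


Ns = 574 * 270700^0.5 / 240.7^1.25 = 315.0003


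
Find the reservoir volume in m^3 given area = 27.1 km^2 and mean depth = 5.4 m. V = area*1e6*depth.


V = 27.1 * 1e6 * 5.4 = 1.4634e+08 m^3


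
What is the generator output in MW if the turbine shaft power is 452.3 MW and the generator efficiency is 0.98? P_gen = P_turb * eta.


P_gen = 452.3 * 0.98 = 443.2540 MW


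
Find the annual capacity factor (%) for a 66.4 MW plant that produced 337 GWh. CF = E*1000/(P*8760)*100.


CF = 337 * 1000 / (66.4 * 8760) * 100 = 57.9372 %


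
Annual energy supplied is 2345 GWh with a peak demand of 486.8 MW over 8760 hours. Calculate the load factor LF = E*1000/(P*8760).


LF = 2345 * 1000 / (486.8 * 8760) = 0.5499


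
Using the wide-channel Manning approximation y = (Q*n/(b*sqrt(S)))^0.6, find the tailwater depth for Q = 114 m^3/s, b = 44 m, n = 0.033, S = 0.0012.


y = (114 * 0.033 / (44 * 0.0012^0.5))^0.6 = 1.7196 m


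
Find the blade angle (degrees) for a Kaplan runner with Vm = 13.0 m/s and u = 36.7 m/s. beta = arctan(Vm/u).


beta = arctan(13.0 / 36.7) = 19.5053 degrees


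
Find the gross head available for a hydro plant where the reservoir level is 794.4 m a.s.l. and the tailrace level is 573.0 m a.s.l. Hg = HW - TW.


Hg = 794.4 - 573.0 = 221.4000 m


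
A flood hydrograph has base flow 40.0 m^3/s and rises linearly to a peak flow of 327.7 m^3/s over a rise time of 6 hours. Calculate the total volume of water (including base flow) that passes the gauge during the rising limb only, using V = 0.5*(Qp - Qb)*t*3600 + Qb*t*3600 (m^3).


V = 0.5*(327.7 - 40.0)*6*3600 + 40.0*6*3600 = 3.9712e+06 m^3


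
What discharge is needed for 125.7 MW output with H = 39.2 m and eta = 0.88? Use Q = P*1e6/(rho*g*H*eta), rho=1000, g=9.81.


Q = 125.7 * 1e6 / (1000 * 9.81 * 39.2 * 0.88) = 371.4476 m^3/s


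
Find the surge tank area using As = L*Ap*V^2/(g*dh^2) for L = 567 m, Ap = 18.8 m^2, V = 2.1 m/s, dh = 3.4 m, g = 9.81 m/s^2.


As = 567 * 18.8 * 2.1^2 / (9.81 * 3.4^2) = 414.5268 m^2


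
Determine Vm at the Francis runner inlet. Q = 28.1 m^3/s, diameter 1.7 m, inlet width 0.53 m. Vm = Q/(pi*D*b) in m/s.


Vm = 28.1 / (pi * 1.7 * 0.53) = 9.9273 m/s


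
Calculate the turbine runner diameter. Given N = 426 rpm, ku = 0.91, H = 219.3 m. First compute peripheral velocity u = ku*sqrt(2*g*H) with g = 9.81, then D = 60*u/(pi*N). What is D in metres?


u = 0.91 * sqrt(2*9.81*219.3) = 59.6912 m/s
D = 60 * 59.6912 / (pi * 426) = 2.6761 m


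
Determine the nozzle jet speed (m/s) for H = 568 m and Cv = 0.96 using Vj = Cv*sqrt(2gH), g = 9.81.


Vj = 0.96 * sqrt(2*9.81*568) = 101.3433 m/s


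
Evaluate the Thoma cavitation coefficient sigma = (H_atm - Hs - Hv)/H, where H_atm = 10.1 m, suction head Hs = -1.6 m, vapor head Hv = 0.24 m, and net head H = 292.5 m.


sigma = (10.1 - (-1.6) - 0.24) / 292.5 = 0.0392


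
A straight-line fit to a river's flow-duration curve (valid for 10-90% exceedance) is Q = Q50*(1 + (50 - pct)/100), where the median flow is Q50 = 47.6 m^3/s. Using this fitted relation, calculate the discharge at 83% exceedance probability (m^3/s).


Q = 47.6 * (1 + (50 - 83)/100) = 31.8920 m^3/s


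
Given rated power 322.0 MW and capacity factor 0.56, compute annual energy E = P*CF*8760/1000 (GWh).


E = 322.0 * 0.56 * 8760 / 1000 = 1579.6032 GWh


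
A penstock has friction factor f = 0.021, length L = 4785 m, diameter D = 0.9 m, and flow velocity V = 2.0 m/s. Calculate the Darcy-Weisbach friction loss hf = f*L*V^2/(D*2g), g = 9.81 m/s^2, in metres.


hf = 0.021 * 4785 * 2.0^2 / (0.9 * 2 * 9.81) = 22.7625 m


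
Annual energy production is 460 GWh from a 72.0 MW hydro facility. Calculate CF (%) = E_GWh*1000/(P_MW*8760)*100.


CF = 460 * 1000 / (72.0 * 8760) * 100 = 72.9325 %


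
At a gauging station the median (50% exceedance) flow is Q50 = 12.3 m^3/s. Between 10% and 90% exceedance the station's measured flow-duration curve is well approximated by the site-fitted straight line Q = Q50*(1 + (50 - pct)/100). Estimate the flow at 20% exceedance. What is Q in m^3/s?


Q = 12.3 * (1 + (50 - 20)/100) = 15.9900 m^3/s


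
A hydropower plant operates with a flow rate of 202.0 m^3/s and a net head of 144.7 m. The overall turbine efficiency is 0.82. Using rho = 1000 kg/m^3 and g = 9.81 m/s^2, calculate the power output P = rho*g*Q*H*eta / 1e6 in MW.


P = 1000 * 9.81 * 202.0 * 144.7 * 0.82 / 1e6 = 235.1271 MW


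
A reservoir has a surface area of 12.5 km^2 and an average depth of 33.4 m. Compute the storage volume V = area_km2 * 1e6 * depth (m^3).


V = 12.5 * 1e6 * 33.4 = 4.1750e+08 m^3


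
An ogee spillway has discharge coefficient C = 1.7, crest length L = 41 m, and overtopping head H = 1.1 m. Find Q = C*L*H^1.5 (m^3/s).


Q = 1.7 * 41 * 1.1^1.5 = 80.4122 m^3/s


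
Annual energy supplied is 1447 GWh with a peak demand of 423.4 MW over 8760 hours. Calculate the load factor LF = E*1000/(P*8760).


LF = 1447 * 1000 / (423.4 * 8760) = 0.3901


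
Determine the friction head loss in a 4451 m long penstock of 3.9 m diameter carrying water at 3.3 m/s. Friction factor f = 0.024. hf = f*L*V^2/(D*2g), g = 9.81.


hf = 0.024 * 4451 * 3.3^2 / (3.9 * 2 * 9.81) = 15.2031 m


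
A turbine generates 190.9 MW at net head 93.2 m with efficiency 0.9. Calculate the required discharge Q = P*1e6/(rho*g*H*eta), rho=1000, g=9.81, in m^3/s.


Q = 190.9 * 1e6 / (1000 * 9.81 * 93.2 * 0.9) = 231.9949 m^3/s


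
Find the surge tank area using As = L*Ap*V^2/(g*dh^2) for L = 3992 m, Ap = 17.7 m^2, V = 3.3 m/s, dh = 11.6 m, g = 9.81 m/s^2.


As = 3992 * 17.7 * 3.3^2 / (9.81 * 11.6^2) = 582.9170 m^2


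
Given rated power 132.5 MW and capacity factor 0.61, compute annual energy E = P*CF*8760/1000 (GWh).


E = 132.5 * 0.61 * 8760 / 1000 = 708.0270 GWh


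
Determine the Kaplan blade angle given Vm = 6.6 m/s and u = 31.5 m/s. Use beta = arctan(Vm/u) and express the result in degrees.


beta = arctan(6.6 / 31.5) = 11.8336 degrees


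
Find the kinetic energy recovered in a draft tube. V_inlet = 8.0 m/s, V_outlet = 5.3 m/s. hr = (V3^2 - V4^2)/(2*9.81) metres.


hr = (8.0^2 - 5.3^2) / (2*9.81) = 1.8303 m


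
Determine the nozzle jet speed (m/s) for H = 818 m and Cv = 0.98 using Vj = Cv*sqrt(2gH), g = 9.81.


Vj = 0.98 * sqrt(2*9.81*818) = 124.1516 m/s


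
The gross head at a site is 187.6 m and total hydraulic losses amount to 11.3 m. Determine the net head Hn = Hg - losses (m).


Hn = 187.6 - 11.3 = 176.3000 m


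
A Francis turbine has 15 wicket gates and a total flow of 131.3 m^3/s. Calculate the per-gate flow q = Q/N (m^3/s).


q = 131.3 / 15 = 8.7533 m^3/s


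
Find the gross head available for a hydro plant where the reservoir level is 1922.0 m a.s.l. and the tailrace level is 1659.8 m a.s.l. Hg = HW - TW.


Hg = 1922.0 - 1659.8 = 262.2000 m


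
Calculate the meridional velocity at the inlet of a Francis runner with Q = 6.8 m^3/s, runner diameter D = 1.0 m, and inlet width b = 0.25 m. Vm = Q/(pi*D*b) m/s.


Vm = 6.8 / (pi * 1.0 * 0.25) = 8.6580 m/s


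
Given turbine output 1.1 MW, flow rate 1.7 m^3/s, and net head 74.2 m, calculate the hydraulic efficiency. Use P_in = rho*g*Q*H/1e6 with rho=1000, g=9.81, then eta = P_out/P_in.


P_in = 1000 * 9.81 * 1.7 * 74.2 / 1e6 = 1.2374 MW
eta = 1.1 / 1.2374 = 0.8889


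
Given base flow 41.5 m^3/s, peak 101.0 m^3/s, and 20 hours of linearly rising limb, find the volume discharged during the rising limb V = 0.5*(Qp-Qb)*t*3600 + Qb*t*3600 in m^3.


V = 0.5*(101.0 - 41.5)*20*3600 + 41.5*20*3600 = 5.1300e+06 m^3


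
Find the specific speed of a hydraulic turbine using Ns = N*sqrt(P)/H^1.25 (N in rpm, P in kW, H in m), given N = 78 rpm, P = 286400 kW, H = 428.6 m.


Ns = 78 * 286400^0.5 / 428.6^1.25 = 21.4050


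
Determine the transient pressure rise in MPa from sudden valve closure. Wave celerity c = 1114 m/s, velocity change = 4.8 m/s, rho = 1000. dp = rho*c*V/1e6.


dp = 1000 * 1114 * 4.8 / 1e6 = 5.3472 MPa


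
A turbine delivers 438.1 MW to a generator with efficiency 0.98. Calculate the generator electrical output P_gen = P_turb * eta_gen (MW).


P_gen = 438.1 * 0.98 = 429.3380 MW


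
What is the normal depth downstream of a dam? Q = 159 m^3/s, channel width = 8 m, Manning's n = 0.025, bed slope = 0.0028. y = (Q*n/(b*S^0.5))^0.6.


y = (159 * 0.025 / (8 * 0.0028^0.5))^0.6 = 3.8335 m


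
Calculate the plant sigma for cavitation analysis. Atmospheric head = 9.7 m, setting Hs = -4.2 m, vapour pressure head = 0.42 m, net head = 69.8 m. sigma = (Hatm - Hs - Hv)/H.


sigma = (9.7 - (-4.2) - 0.42) / 69.8 = 0.1931


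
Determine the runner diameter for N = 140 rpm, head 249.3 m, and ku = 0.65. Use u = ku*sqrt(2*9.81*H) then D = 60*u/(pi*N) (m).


u = 0.65 * sqrt(2*9.81*249.3) = 45.4594 m/s
D = 60 * 45.4594 / (pi * 140) = 6.2015 m


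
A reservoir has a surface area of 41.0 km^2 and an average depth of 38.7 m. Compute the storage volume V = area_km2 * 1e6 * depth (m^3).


V = 41.0 * 1e6 * 38.7 = 1.5867e+09 m^3


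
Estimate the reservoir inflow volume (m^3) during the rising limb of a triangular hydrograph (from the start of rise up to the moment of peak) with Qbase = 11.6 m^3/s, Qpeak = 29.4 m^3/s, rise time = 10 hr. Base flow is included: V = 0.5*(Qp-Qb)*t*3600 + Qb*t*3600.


V = 0.5*(29.4 - 11.6)*10*3600 + 11.6*10*3600 = 738000.0000 m^3


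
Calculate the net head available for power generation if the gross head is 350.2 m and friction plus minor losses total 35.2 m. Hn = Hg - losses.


Hn = 350.2 - 35.2 = 315.0000 m


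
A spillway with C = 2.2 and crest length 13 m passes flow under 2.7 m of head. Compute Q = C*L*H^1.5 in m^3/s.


Q = 2.2 * 13 * 2.7^1.5 = 126.8854 m^3/s


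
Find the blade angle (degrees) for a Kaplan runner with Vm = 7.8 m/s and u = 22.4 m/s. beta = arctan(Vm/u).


beta = arctan(7.8 / 22.4) = 19.1988 degrees


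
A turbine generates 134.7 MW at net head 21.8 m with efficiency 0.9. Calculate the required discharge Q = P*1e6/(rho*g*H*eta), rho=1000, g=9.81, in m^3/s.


Q = 134.7 * 1e6 / (1000 * 9.81 * 21.8 * 0.9) = 699.8413 m^3/s


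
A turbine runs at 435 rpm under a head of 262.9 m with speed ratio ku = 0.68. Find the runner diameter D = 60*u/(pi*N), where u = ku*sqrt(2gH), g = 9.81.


u = 0.68 * sqrt(2*9.81*262.9) = 48.8375 m/s
D = 60 * 48.8375 / (pi * 435) = 2.1442 m


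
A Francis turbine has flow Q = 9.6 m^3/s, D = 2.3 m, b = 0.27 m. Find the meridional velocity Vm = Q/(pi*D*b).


Vm = 9.6 / (pi * 2.3 * 0.27) = 4.9207 m/s


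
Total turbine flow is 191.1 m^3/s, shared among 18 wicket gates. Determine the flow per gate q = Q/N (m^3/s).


q = 191.1 / 18 = 10.6167 m^3/s


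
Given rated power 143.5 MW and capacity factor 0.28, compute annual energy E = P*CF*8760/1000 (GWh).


E = 143.5 * 0.28 * 8760 / 1000 = 351.9768 GWh


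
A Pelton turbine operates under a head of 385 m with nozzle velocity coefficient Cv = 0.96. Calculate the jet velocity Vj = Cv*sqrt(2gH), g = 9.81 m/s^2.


Vj = 0.96 * sqrt(2*9.81*385) = 83.4355 m/s


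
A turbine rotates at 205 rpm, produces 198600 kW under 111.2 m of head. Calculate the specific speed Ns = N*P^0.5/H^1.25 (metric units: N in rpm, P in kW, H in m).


Ns = 205 * 198600^0.5 / 111.2^1.25 = 252.9953


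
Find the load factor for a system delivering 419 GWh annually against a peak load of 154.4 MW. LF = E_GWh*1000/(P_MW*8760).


LF = 419 * 1000 / (154.4 * 8760) = 0.3098


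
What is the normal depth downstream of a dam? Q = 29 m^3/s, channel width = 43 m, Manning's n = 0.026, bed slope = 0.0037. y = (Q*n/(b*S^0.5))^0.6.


y = (29 * 0.026 / (43 * 0.0037^0.5))^0.6 = 0.4741 m
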